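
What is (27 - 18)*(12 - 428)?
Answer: -3744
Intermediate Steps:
(27 - 18)*(12 - 428) = 9*(-416) = -3744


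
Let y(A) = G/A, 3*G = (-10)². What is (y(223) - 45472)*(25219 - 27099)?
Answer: 57190855840/669 ≈ 8.5487e+7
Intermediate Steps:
G = 100/3 (G = (⅓)*(-10)² = (⅓)*100 = 100/3 ≈ 33.333)
y(A) = 100/(3*A)
(y(223) - 45472)*(25219 - 27099) = ((100/3)/223 - 45472)*(25219 - 27099) = ((100/3)*(1/223) - 45472)*(-1880) = (100/669 - 45472)*(-1880) = -30420668/669*(-1880) = 57190855840/669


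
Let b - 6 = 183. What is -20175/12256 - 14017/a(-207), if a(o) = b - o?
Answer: -44945413/1213344 ≈ -37.043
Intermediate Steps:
b = 189 (b = 6 + 183 = 189)
a(o) = 189 - o
-20175/12256 - 14017/a(-207) = -20175/12256 - 14017/(189 - 1*(-207)) = -20175*1/12256 - 14017/(189 + 207) = -20175/12256 - 14017/396 = -44945413/1213344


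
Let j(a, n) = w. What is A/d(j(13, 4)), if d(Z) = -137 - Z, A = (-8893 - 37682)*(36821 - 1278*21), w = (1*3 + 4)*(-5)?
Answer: 154986075/34 ≈ 4.5584e+6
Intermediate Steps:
w = -35 (w = (3 + 4)*(-5) = 7*(-5) = -35)
j(a, n) = -35
A = -464958225 (A = -46575*(36821 - 26838) = -46575*9983 = -464958225)
A/d(j(13, 4)) = -464958225/(-137 - 1*(-35)) = -464958225/(-137 + 35) = -464958225/(-102) = -464958225*(-1/102) = 154986075/34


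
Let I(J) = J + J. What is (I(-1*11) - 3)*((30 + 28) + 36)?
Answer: -2350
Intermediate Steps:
I(J) = 2*J
(I(-1*11) - 3)*((30 + 28) + 36) = (2*(-1*11) - 3)*((30 + 28) + 36) = (2*(-11) - 3)*(58 + 36) = (-22 - 3)*94 = -25*94 = -2350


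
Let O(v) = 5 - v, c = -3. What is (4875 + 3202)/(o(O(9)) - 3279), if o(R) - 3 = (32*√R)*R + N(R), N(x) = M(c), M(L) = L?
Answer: -26484483/10817377 + 2067712*I/10817377 ≈ -2.4483 + 0.19115*I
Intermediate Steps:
N(x) = -3
o(R) = 32*R^(3/2) (o(R) = 3 + ((32*√R)*R - 3) = 3 + (32*R^(3/2) - 3) = 3 + (-3 + 32*R^(3/2)) = 32*R^(3/2))
(4875 + 3202)/(o(O(9)) - 3279) = (4875 + 3202)/(32*(5 - 1*9)^(3/2) - 3279) = 8077/(32*(5 - 9)^(3/2) - 3279) = 8077/(32*(-4)^(3/2) - 3279) = 8077/(32*(-8*I) - 3279) = 8077/(-256*I - 3279) = 8077/(-3279 - 256*I) = 8077*((-3279 + 256*I)/10817377) = 8077*(-3279 + 256*I)/10817377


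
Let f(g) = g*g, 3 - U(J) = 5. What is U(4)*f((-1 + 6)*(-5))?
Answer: -1250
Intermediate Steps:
U(J) = -2 (U(J) = 3 - 1*5 = 3 - 5 = -2)
f(g) = g²
U(4)*f((-1 + 6)*(-5)) = -2*25*(-1 + 6)² = -2*(5*(-5))² = -2*(-25)² = -2*625 = -1250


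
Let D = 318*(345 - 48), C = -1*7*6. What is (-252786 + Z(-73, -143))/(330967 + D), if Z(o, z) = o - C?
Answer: -252817/425413 ≈ -0.59429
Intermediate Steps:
C = -42 (C = -7*6 = -42)
D = 94446 (D = 318*297 = 94446)
Z(o, z) = 42 + o (Z(o, z) = o - 1*(-42) = o + 42 = 42 + o)
(-252786 + Z(-73, -143))/(330967 + D) = (-252786 + (42 - 73))/(330967 + 94446) = (-252786 - 31)/425413 = -252817*1/425413 = -252817/425413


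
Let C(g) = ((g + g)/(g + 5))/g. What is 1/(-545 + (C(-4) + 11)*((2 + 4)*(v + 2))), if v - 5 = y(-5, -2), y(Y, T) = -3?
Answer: -1/233 ≈ -0.0042918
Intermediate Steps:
v = 2 (v = 5 - 3 = 2)
C(g) = 2/(5 + g) (C(g) = ((2*g)/(5 + g))/g = (2*g/(5 + g))/g = 2/(5 + g))
1/(-545 + (C(-4) + 11)*((2 + 4)*(v + 2))) = 1/(-545 + (2/(5 - 4) + 11)*((2 + 4)*(2 + 2))) = 1/(-545 + (2/1 + 11)*(6*4)) = 1/(-545 + (2*1 + 11)*24) = 1/(-545 + (2 + 11)*24) = 1/(-545 + 13*24) = 1/(-545 + 312) = 1/(-233) = -1/233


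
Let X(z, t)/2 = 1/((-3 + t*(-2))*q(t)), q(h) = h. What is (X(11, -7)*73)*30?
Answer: -4380/77 ≈ -56.883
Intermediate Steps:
X(z, t) = 2/(t*(-3 - 2*t)) (X(z, t) = 2/(((-3 + t*(-2))*t)) = 2/(((-3 - 2*t)*t)) = 2/((t*(-3 - 2*t))) = 2*(1/(t*(-3 - 2*t))) = 2/(t*(-3 - 2*t)))
(X(11, -7)*73)*30 = (-2/(-7*(3 + 2*(-7)))*73)*30 = (-2*(-1/7)/(3 - 14)*73)*30 = (-2*(-1/7)/(-11)*73)*30 = (-2*(-1/7)*(-1/11)*73)*30 = -2/77*73*30 = -146/77*30 = -4380/77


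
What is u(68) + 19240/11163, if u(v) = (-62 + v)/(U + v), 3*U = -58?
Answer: 1504987/814899 ≈ 1.8468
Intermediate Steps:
U = -58/3 (U = (⅓)*(-58) = -58/3 ≈ -19.333)
u(v) = (-62 + v)/(-58/3 + v)
u(68) + 19240/11163 = 3*(-62 + 68)/(-58 + 3*68) + 19240/11163 = 3*6/(-58 + 204) + 19240*(1/11163) = 3*6/146 + 19240/11163 = 3*(1/146)*6 + 19240/11163 = 9/73 + 19240/11163 = 1504987/814899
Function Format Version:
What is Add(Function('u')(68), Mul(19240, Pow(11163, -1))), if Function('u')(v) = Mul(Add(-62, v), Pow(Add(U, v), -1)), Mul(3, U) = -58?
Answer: Rational(1504987, 814899) ≈ 1.8468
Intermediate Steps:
U = Rational(-58, 3) (U = Mul(Rational(1, 3), -58) = Rational(-58, 3) ≈ -19.333)
Function('u')(v) = Mul(Pow(Add(Rational(-58, 3), v), -1), Add(-62, v)) (Function('u')(v) = Mul(Add(-62, v), Pow(Add(Rational(-58, 3), v), -1)) = Mul(Pow(Add(Rational(-58, 3), v), -1), Add(-62, v)))
Add(Function('u')(68), Mul(19240, Pow(11163, -1))) = Add(Mul(3, Pow(Add(-58, Mul(3, 68)), -1), Add(-62, 68)), Mul(19240, Pow(11163, -1))) = Add(Mul(3, Pow(Add(-58, 204), -1), 6), Mul(19240, Rational(1, 11163))) = Add(Mul(3, Pow(146, -1), 6), Rational(19240, 11163)) = Add(Mul(3, Rational(1, 146), 6), Rational(19240, 11163)) = Add(Rational(9, 73), Rational(19240, 11163)) = Rational(1504987, 814899)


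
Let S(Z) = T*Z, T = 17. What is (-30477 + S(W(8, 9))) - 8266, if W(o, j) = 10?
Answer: -38573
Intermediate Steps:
S(Z) = 17*Z
(-30477 + S(W(8, 9))) - 8266 = (-30477 + 17*10) - 8266 = (-30477 + 170) - 8266 = -30307 - 8266 = -38573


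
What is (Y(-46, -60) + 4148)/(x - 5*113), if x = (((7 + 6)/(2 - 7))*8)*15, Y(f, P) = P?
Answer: -4088/877 ≈ -4.6613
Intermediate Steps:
x = -312 (x = ((13/(-5))*8)*15 = ((13*(-⅕))*8)*15 = -13/5*8*15 = -104/5*15 = -312)
(Y(-46, -60) + 4148)/(x - 5*113) = (-60 + 4148)/(-312 - 5*113) = 4088/(-312 - 565) = 4088/(-877) = 4088*(-1/877) = -4088/877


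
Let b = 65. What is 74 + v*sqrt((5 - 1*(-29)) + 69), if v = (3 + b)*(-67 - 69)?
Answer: 74 - 9248*sqrt(103) ≈ -93783.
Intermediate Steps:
v = -9248 (v = (3 + 65)*(-67 - 69) = 68*(-136) = -9248)
74 + v*sqrt((5 - 1*(-29)) + 69) = 74 - 9248*sqrt((5 - 1*(-29)) + 69) = 74 - 9248*sqrt((5 + 29) + 69) = 74 - 9248*sqrt(34 + 69) = 74 - 9248*sqrt(103)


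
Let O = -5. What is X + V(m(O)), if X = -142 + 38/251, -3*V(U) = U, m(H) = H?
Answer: -105557/753 ≈ -140.18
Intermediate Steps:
V(U) = -U/3
X = -35604/251 (X = -142 + 38*(1/251) = -142 + 38/251 = -35604/251 ≈ -141.85)
X + V(m(O)) = -35604/251 - 1/3*(-5) = -35604/251 + 5/3 = -105557/753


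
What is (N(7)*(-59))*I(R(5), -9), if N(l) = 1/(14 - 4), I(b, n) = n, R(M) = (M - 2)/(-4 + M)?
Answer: 531/10 ≈ 53.100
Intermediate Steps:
R(M) = (-2 + M)/(-4 + M)
N(l) = ⅒ (N(l) = 1/10 = ⅒)
(N(7)*(-59))*I(R(5), -9) = ((⅒)*(-59))*(-9) = -59/10*(-9) = 531/10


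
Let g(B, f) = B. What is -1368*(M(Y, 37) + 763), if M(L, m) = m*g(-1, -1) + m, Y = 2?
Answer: -1043784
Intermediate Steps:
M(L, m) = 0 (M(L, m) = m*(-1) + m = -m + m = 0)
-1368*(M(Y, 37) + 763) = -1368*(0 + 763) = -1368*763 = -1043784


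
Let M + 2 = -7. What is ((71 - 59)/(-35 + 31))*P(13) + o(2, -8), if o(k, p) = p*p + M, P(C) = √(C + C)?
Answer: 55 - 3*√26 ≈ 39.703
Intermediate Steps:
M = -9 (M = -2 - 7 = -9)
P(C) = √2*√C (P(C) = √(2*C) = √2*√C)
o(k, p) = -9 + p² (o(k, p) = p*p - 9 = p² - 9 = -9 + p²)
((71 - 59)/(-35 + 31))*P(13) + o(2, -8) = ((71 - 59)/(-35 + 31))*(√2*√13) + (-9 + (-8)²) = (12/(-4))*√26 + (-9 + 64) = (12*(-¼))*√26 + 55 = -3*√26 + 55 = 55 - 3*√26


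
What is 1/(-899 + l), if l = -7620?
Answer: -1/8519 ≈ -0.00011738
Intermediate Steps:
1/(-899 + l) = 1/(-899 - 7620) = 1/(-8519) = -1/8519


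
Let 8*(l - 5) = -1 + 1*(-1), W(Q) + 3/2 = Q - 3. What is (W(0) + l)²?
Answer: 1/16 ≈ 0.062500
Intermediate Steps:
W(Q) = -9/2 + Q (W(Q) = -3/2 + (Q - 3) = -3/2 + (-3 + Q) = -9/2 + Q)
l = 19/4 (l = 5 + (-1 + 1*(-1))/8 = 5 + (-1 - 1)/8 = 5 + (⅛)*(-2) = 5 - ¼ = 19/4 ≈ 4.7500)
(W(0) + l)² = ((-9/2 + 0) + 19/4)² = (-9/2 + 19/4)² = (¼)² = 1/16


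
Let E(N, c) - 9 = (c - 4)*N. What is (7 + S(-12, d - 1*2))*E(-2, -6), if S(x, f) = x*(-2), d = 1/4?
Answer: 899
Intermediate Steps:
d = ¼ ≈ 0.25000
E(N, c) = 9 + N*(-4 + c) (E(N, c) = 9 + (c - 4)*N = 9 + (-4 + c)*N = 9 + N*(-4 + c))
S(x, f) = -2*x
(7 + S(-12, d - 1*2))*E(-2, -6) = (7 - 2*(-12))*(9 - 4*(-2) - 2*(-6)) = (7 + 24)*(9 + 8 + 12) = 31*29 = 899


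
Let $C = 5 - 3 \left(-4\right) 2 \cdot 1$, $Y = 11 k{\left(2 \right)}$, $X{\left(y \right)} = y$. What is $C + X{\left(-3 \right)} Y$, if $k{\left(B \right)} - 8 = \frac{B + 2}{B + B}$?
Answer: $-268$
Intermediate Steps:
$k{\left(B \right)} = 8 + \frac{2 + B}{2 B}$ ($k{\left(B \right)} = 8 + \frac{B + 2}{B + B} = 8 + \frac{2 + B}{2 B}$)
$Y = 99$ ($Y = 11 \left(\frac{17}{2} + \frac{1}{2}\right) = 11 \cdot 9 = 99$)
$C = 29$ ($C = 5 - 3 \left(\left(-8\right) 1\right) = 5 - -24 = 5 + 24 = 29$)
$C + X{\left(-3 \right)} Y = 29 - 297 = -268$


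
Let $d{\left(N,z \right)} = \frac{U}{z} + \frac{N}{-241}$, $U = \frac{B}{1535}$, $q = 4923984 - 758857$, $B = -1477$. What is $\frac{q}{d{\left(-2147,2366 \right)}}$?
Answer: $\frac{520799274779810}{1113877159} \approx 4.6756 \cdot 10^{5}$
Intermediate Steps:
$q = 4165127$
$U = - \frac{1477}{1535} \approx -0.96222$
$d{\left(N,z \right)} = - \frac{1477}{1535 z} - \frac{N}{241}$ ($d{\left(N,z \right)} = - \frac{1477}{1535 z} + \frac{N}{-241} = - \frac{1477}{1535 z} + N \left(- \frac{1}{241}\right) = - \frac{1477}{1535 z} - \frac{N}{241}$)
$\frac{q}{d{\left(-2147,2366 \right)}} = \frac{4165127}{- \frac{1477}{1535 \cdot 2366} - - \frac{2147}{241}} = \frac{4165127}{\left(- \frac{1477}{1535}\right) \frac{1}{2366} + \frac{2147}{241}} = \frac{4165127}{- \frac{211}{518830} + \frac{2147}{241}} = \frac{4165127}{\frac{1113877159}{125038030}} = 4165127 \cdot \frac{125038030}{1113877159} = \frac{520799274779810}{1113877159}$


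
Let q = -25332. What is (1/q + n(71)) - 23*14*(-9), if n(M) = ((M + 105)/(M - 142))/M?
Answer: 370066114103/127698612 ≈ 2898.0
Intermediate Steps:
n(M) = (105 + M)/(M*(-142 + M)) (n(M) = ((105 + M)/(-142 + M))/M = (105 + M)/(M*(-142 + M)))
(1/q + n(71)) - 23*14*(-9) = (1/(-25332) + (105 + 71)/(71*(-142 + 71))) - 23*14*(-9) = (-1/25332 + (1/71)*176/(-71)) - 322*(-9) = (-1/25332 + (1/71)*(-1/71)*176) + 2898 = (-1/25332 - 176/5041) + 2898 = -4463473/127698612 + 2898 = 370066114103/127698612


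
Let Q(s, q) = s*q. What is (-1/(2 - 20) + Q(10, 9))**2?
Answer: 2627641/324 ≈ 8110.0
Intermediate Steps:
Q(s, q) = q*s
(-1/(2 - 20) + Q(10, 9))**2 = (-1/(2 - 20) + 9*10)**2 = (-1/(-18) + 90)**2 = (-1/18*(-1) + 90)**2 = (1/18 + 90)**2 = (1621/18)**2 = 2627641/324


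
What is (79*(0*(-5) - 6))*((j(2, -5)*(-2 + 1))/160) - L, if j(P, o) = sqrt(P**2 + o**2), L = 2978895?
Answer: -2978895 + 237*sqrt(29)/80 ≈ -2.9789e+6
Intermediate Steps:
(79*(0*(-5) - 6))*((j(2, -5)*(-2 + 1))/160) - L = (79*(0*(-5) - 6))*((sqrt(2**2 + (-5)**2)*(-2 + 1))/160) - 1*2978895 = (79*(0 - 6))*((sqrt(4 + 25)*(-1))*(1/160)) - 2978895 = (79*(-6))*((sqrt(29)*(-1))*(1/160)) - 2978895 = -474*(-sqrt(29))/160 - 2978895 = -(-237)*sqrt(29)/80 - 2978895 = 237*sqrt(29)/80 - 2978895 = -2978895 + 237*sqrt(29)/80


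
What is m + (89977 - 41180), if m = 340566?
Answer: 389363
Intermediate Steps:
m + (89977 - 41180) = 340566 + (89977 - 41180) = 340566 + 48797 = 389363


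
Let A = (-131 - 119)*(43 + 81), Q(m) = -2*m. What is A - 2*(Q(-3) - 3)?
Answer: -31006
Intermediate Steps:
A = -31000 (A = -250*124 = -31000)
A - 2*(Q(-3) - 3) = -31000 - 2*(-2*(-3) - 3) = -31000 - 2*(6 - 3) = -31000 - 2*3 = -31000 - 6 = -31006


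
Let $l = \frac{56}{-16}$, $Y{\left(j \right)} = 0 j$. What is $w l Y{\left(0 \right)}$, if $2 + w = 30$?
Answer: $0$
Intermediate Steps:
$w = 28$ ($w = -2 + 30 = 28$)
$Y{\left(j \right)} = 0$
$l = - \frac{7}{2}$ ($l = 56 \left(- \frac{1}{16}\right) = - \frac{7}{2} \approx -3.5$)
$w l Y{\left(0 \right)} = 28 \left(- \frac{7}{2}\right) 0 = \left(-98\right) 0 = 0$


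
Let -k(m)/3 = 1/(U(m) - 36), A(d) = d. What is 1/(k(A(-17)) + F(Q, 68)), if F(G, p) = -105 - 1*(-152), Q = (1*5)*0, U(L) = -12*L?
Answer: 56/2631 ≈ 0.021285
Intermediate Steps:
Q = 0 (Q = 5*0 = 0)
F(G, p) = 47 (F(G, p) = -105 + 152 = 47)
k(m) = -3/(-36 - 12*m) (k(m) = -3/(-12*m - 36) = -3/(-36 - 12*m))
1/(k(A(-17)) + F(Q, 68)) = 1/(1/(4*(3 - 17)) + 47) = 1/((¼)/(-14) + 47) = 1/((¼)*(-1/14) + 47) = 1/(-1/56 + 47) = 1/(2631/56) = 56/2631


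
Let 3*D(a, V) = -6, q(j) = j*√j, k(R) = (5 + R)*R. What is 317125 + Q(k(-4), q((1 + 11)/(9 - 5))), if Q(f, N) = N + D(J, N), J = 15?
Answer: 317123 + 3*√3 ≈ 3.1713e+5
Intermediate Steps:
k(R) = R*(5 + R)
q(j) = j^(3/2)
D(a, V) = -2 (D(a, V) = (⅓)*(-6) = -2)
Q(f, N) = -2 + N (Q(f, N) = N - 2 = -2 + N)
317125 + Q(k(-4), q((1 + 11)/(9 - 5))) = 317125 + (-2 + ((1 + 11)/(9 - 5))^(3/2)) = 317125 + (-2 + (12/4)^(3/2)) = 317125 + (-2 + (12*(¼))^(3/2)) = 317125 + (-2 + 3^(3/2)) = 317125 + (-2 + 3*√3) = 317123 + 3*√3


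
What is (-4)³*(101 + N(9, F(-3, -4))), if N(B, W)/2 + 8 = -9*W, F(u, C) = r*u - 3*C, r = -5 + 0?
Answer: 25664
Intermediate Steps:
r = -5
F(u, C) = -5*u - 3*C
N(B, W) = -16 - 18*W (N(B, W) = -16 + 2*(-9*W) = -16 - 18*W)
(-4)³*(101 + N(9, F(-3, -4))) = (-4)³*(101 + (-16 - 18*(-5*(-3) - 3*(-4)))) = -64*(101 + (-16 - 18*(15 + 12))) = -64*(101 + (-16 - 18*27)) = -64*(101 + (-16 - 486)) = -64*(101 - 502) = -64*(-401) = 25664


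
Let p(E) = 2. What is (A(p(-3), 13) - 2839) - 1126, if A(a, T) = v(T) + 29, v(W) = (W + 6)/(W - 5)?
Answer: -31469/8 ≈ -3933.6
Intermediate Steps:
v(W) = (6 + W)/(-5 + W)
A(a, T) = 29 + (6 + T)/(-5 + T) (A(a, T) = (6 + T)/(-5 + T) + 29 = 29 + (6 + T)/(-5 + T))
(A(p(-3), 13) - 2839) - 1126 = ((-139 + 30*13)/(-5 + 13) - 2839) - 1126 = ((-139 + 390)/8 - 2839) - 1126 = ((⅛)*251 - 2839) - 1126 = (251/8 - 2839) - 1126 = -22461/8 - 1126 = -31469/8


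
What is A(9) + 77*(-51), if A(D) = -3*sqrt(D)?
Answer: -3936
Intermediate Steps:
A(9) + 77*(-51) = -3*sqrt(9) + 77*(-51) = -3*3 - 3927 = -9 - 3927 = -3936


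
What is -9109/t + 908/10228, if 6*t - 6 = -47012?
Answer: 75210320/60097171 ≈ 1.2515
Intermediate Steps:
t = -23503/3 (t = 1 + (⅙)*(-47012) = 1 - 23506/3 = -23503/3 ≈ -7834.3)
-9109/t + 908/10228 = -9109/(-23503/3) + 908/10228 = -9109*(-3/23503) + 908*(1/10228) = 27327/23503 + 227/2557 = 75210320/60097171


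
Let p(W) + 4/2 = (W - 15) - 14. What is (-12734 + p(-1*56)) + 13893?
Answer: 1072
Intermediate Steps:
p(W) = -31 + W (p(W) = -2 + ((W - 15) - 14) = -2 + ((-15 + W) - 14) = -2 + (-29 + W) = -31 + W)
(-12734 + p(-1*56)) + 13893 = (-12734 + (-31 - 1*56)) + 13893 = (-12734 + (-31 - 56)) + 13893 = (-12734 - 87) + 13893 = -12821 + 13893 = 1072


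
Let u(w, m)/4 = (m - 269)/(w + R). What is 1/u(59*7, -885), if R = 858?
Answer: -1271/4616 ≈ -0.27535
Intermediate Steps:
u(w, m) = 4*(-269 + m)/(858 + w) (u(w, m) = 4*((m - 269)/(w + 858)) = 4*((-269 + m)/(858 + w)) = 4*(-269 + m)/(858 + w))
1/u(59*7, -885) = 1/(4*(-269 - 885)/(858 + 59*7)) = 1/(4*(-1154)/(858 + 413)) = 1/(4*(-1154)/1271) = 1/(4*(1/1271)*(-1154)) = 1/(-4616/1271) = -1271/4616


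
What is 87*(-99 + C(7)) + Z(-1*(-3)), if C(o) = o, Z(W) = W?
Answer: -8001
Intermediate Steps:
87*(-99 + C(7)) + Z(-1*(-3)) = 87*(-99 + 7) - 1*(-3) = 87*(-92) + 3 = -8004 + 3 = -8001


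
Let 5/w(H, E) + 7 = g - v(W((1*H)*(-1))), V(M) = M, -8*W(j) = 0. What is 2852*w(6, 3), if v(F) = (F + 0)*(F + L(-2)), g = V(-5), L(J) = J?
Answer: -3565/3 ≈ -1188.3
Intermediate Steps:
W(j) = 0 (W(j) = -⅛*0 = 0)
g = -5
v(F) = F*(-2 + F) (v(F) = (F + 0)*(F - 2) = F*(-2 + F))
w(H, E) = -5/12 (w(H, E) = 5/(-7 + (-5 - 0*(-2 + 0))) = 5/(-7 + (-5 - 0*(-2))) = 5/(-7 + (-5 - 1*0)) = 5/(-7 + (-5 + 0)) = 5/(-7 - 5) = 5/(-12) = 5*(-1/12) = -5/12)
2852*w(6, 3) = 2852*(-5/12) = -3565/3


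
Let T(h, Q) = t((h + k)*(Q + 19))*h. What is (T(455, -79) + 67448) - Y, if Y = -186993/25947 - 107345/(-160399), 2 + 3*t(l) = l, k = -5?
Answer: -1862599395489086/462430317 ≈ -4.0278e+6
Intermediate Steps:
t(l) = -⅔ + l/3
T(h, Q) = h*(-⅔ + (-5 + h)*(19 + Q)/3) (T(h, Q) = (-⅔ + ((h - 5)*(Q + 19))/3)*h = (-⅔ + ((-5 + h)*(19 + Q))/3)*h = (-⅔ + (-5 + h)*(19 + Q)/3)*h = h*(-⅔ + (-5 + h)*(19 + Q)/3))
Y = -3023134388/462430317 (Y = -186993*1/25947 - 107345*(-1/160399) = -20777/2883 + 107345/160399 = -3023134388/462430317 ≈ -6.5375)
(T(455, -79) + 67448) - Y = ((⅓)*455*(-97 - 5*(-79) + 19*455 - 79*455) + 67448) - 1*(-3023134388/462430317) = ((⅓)*455*(-97 + 395 + 8645 - 35945) + 67448) + 3023134388/462430317 = ((⅓)*455*(-27002) + 67448) + 3023134388/462430317 = (-12285910/3 + 67448) + 3023134388/462430317 = -12083566/3 + 3023134388/462430317 = -1862599395489086/462430317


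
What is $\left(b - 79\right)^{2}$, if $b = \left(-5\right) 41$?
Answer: $80656$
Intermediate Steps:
$b = -205$
$\left(b - 79\right)^{2} = \left(-205 - 79\right)^{2} = \left(-284\right)^{2} = 80656$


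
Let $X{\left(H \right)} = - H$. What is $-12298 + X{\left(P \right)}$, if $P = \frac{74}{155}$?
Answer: $- \frac{1906264}{155} \approx -12298.0$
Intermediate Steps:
$P = \frac{74}{155}$ ($P = 74 \cdot \frac{1}{155} = \frac{74}{155} \approx 0.47742$)
$-12298 + X{\left(P \right)} = -12298 - \frac{74}{155} = - \frac{1906264}{155}$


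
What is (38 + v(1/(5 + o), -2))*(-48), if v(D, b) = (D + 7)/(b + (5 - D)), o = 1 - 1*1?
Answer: -13632/7 ≈ -1947.4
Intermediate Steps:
o = 0 (o = 1 - 1 = 0)
v(D, b) = (7 + D)/(5 + b - D)
(38 + v(1/(5 + o), -2))*(-48) = (38 + (7 + 1/(5 + 0))/(5 - 2 - 1/(5 + 0)))*(-48) = (38 + (7 + 1/5)/(5 - 2 - 1/5))*(-48) = (38 + (7 + 1/5)/(5 - 2 - 1*1/5))*(-48) = (38 + (36/5)/(5 - 2 - 1/5))*(-48) = (38 + (36/5)/(14/5))*(-48) = (38 + (5/14)*(36/5))*(-48) = (38 + 18/7)*(-48) = (284/7)*(-48) = -13632/7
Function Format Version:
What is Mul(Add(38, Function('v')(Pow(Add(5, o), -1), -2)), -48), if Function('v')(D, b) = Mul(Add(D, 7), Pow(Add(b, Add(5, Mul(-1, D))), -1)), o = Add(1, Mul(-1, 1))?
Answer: Rational(-13632, 7) ≈ -1947.4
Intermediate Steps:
o = 0 (o = Add(1, -1) = 0)
Function('v')(D, b) = Mul(Pow(Add(5, b, Mul(-1, D)), -1), Add(7, D)) (Function('v')(D, b) = Mul(Add(7, D), Pow(Add(5, b, Mul(-1, D)), -1)) = Mul(Pow(Add(5, b, Mul(-1, D)), -1), Add(7, D)))
Mul(Add(38, Function('v')(Pow(Add(5, o), -1), -2)), -48) = Mul(Add(38, Mul(Pow(Add(5, -2, Mul(-1, Pow(Add(5, 0), -1))), -1), Add(7, Pow(Add(5, 0), -1)))), -48) = Mul(Add(38, Mul(Pow(Add(5, -2, Mul(-1, Pow(5, -1))), -1), Add(7, Pow(5, -1)))), -48) = Mul(Add(38, Mul(Pow(Add(5, -2, Mul(-1, Rational(1, 5))), -1), Add(7, Rational(1, 5)))), -48) = Mul(Add(38, Mul(Pow(Add(5, -2, Rational(-1, 5)), -1), Rational(36, 5))), -48) = Mul(Add(38, Mul(Pow(Rational(14, 5), -1), Rational(36, 5))), -48) = Mul(Add(38, Mul(Rational(5, 14), Rational(36, 5))), -48) = Mul(Add(38, Rational(18, 7)), -48) = Mul(Rational(284, 7), -48) = Rational(-13632, 7)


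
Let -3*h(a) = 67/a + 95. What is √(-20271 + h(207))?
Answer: I*√869953587/207 ≈ 142.49*I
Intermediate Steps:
h(a) = -95/3 - 67/(3*a) (h(a) = -(67/a + 95)/3 = -(95 + 67/a)/3 = -95/3 - 67/(3*a))
√(-20271 + h(207)) = √(-20271 + (⅓)*(-67 - 95*207)/207) = √(-20271 + (⅓)*(1/207)*(-67 - 19665)) = √(-20271 + (⅓)*(1/207)*(-19732)) = √(-20271 - 19732/621) = √(-12608023/621) = I*√869953587/207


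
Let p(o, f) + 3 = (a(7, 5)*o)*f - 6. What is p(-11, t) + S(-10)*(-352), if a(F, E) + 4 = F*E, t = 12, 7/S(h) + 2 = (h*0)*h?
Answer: -2869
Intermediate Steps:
S(h) = -7/2 (S(h) = 7/(-2 + (h*0)*h) = 7/(-2 + 0*h) = 7/(-2 + 0) = 7/(-2) = 7*(-½) = -7/2)
a(F, E) = -4 + E*F (a(F, E) = -4 + F*E = -4 + E*F)
p(o, f) = -9 + 31*f*o (p(o, f) = -3 + (((-4 + 5*7)*o)*f - 6) = -3 + (((-4 + 35)*o)*f - 6) = -3 + ((31*o)*f - 6) = -3 + (31*f*o - 6) = -3 + (-6 + 31*f*o) = -9 + 31*f*o)
p(-11, t) + S(-10)*(-352) = (-9 + 31*12*(-11)) - 7/2*(-352) = (-9 - 4092) + 1232 = -4101 + 1232 = -2869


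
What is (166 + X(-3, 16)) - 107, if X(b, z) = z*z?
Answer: 315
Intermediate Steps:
X(b, z) = z²
(166 + X(-3, 16)) - 107 = (166 + 16²) - 107 = (166 + 256) - 107 = 422 - 107 = 315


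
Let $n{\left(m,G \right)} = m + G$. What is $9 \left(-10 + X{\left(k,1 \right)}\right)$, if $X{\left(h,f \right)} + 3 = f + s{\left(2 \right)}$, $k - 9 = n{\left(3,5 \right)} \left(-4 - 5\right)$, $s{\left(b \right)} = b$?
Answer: $-90$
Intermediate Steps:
$n{\left(m,G \right)} = G + m$
$k = -63$ ($k = 9 + \left(5 + 3\right) \left(-4 - 5\right) = 9 + 8 \left(-9\right) = 9 - 72 = -63$)
$X{\left(h,f \right)} = -1 + f$ ($X{\left(h,f \right)} = -3 + \left(f + 2\right) = -3 + \left(2 + f\right) = -1 + f$)
$9 \left(-10 + X{\left(k,1 \right)}\right) = 9 \left(-10 + \left(-1 + 1\right)\right) = 9 \left(-10 + 0\right) = 9 \left(-10\right) = -90$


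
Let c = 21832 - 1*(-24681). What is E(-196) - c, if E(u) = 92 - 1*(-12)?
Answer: -46409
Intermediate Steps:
E(u) = 104 (E(u) = 92 + 12 = 104)
c = 46513 (c = 21832 + 24681 = 46513)
E(-196) - c = 104 - 1*46513 = 104 - 46513 = -46409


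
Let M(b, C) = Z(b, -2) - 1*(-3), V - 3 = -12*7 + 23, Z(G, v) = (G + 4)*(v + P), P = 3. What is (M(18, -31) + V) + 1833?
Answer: 1800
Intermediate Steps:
Z(G, v) = (3 + v)*(4 + G) (Z(G, v) = (G + 4)*(v + 3) = (4 + G)*(3 + v) = (3 + v)*(4 + G))
V = -58 (V = 3 + (-12*7 + 23) = 3 + (-84 + 23) = 3 - 61 = -58)
M(b, C) = 7 + b (M(b, C) = (12 + 3*b + 4*(-2) + b*(-2)) - 1*(-3) = (12 + 3*b - 8 - 2*b) + 3 = (4 + b) + 3 = 7 + b)
(M(18, -31) + V) + 1833 = ((7 + 18) - 58) + 1833 = (25 - 58) + 1833 = -33 + 1833 = 1800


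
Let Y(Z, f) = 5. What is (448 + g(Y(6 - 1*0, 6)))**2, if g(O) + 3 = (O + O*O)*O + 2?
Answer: 356409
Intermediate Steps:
g(O) = -1 + O*(O + O**2) (g(O) = -3 + ((O + O*O)*O + 2) = -3 + ((O + O**2)*O + 2) = -3 + (O*(O + O**2) + 2) = -3 + (2 + O*(O + O**2)) = -1 + O*(O + O**2))
(448 + g(Y(6 - 1*0, 6)))**2 = (448 + (-1 + 5**2 + 5**3))**2 = (448 + (-1 + 25 + 125))**2 = (448 + 149)**2 = 597**2 = 356409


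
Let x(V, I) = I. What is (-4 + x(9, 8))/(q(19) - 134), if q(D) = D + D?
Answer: -1/24 ≈ -0.041667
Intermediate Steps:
q(D) = 2*D
(-4 + x(9, 8))/(q(19) - 134) = (-4 + 8)/(2*19 - 134) = 4/(38 - 134) = 4/(-96) = 4*(-1/96) = -1/24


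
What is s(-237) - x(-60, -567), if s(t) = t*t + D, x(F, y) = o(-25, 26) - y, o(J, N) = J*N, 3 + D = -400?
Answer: 55849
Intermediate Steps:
D = -403 (D = -3 - 400 = -403)
x(F, y) = -650 - y (x(F, y) = -25*26 - y = -650 - y)
s(t) = -403 + t**2 (s(t) = t*t - 403 = t**2 - 403 = -403 + t**2)
s(-237) - x(-60, -567) = (-403 + (-237)**2) - (-650 - 1*(-567)) = (-403 + 56169) - (-650 + 567) = 55766 - 1*(-83) = 55766 + 83 = 55849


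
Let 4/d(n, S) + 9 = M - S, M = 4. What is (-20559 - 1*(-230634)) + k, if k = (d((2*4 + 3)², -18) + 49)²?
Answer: 35913556/169 ≈ 2.1251e+5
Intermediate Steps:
d(n, S) = 4/(-5 - S) (d(n, S) = 4/(-9 + (4 - S)) = 4/(-5 - S))
k = 410881/169 (k = (-4/(5 - 18) + 49)² = (-4/(-13) + 49)² = (-4*(-1/13) + 49)² = (4/13 + 49)² = (641/13)² = 410881/169 ≈ 2431.3)
(-20559 - 1*(-230634)) + k = (-20559 - 1*(-230634)) + 410881/169 = (-20559 + 230634) + 410881/169 = 210075 + 410881/169 = 35913556/169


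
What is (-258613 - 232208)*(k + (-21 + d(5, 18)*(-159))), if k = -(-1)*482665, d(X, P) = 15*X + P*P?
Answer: -205753635663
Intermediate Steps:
d(X, P) = P² + 15*X (d(X, P) = 15*X + P² = P² + 15*X)
k = 482665 (k = -1*(-482665) = 482665)
(-258613 - 232208)*(k + (-21 + d(5, 18)*(-159))) = (-258613 - 232208)*(482665 + (-21 + (18² + 15*5)*(-159))) = -490821*(482665 + (-21 + (324 + 75)*(-159))) = -490821*(482665 + (-21 + 399*(-159))) = -490821*(482665 + (-21 - 63441)) = -490821*(482665 - 63462) = -490821*419203 = -205753635663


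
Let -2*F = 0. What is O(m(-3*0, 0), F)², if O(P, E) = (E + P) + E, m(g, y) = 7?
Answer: 49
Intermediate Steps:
F = 0 (F = -½*0 = 0)
O(P, E) = P + 2*E
O(m(-3*0, 0), F)² = (7 + 2*0)² = (7 + 0)² = 7² = 49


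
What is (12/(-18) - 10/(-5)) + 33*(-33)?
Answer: -3263/3 ≈ -1087.7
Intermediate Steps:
(12/(-18) - 10/(-5)) + 33*(-33) = (12*(-1/18) - 10*(-⅕)) - 1089 = (-⅔ + 2) - 1089 = 4/3 - 1089 = -3263/3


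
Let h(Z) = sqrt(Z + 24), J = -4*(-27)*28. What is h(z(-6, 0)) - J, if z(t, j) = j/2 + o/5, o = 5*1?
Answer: -3019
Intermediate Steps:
o = 5
z(t, j) = 1 + j/2 (z(t, j) = j/2 + 5/5 = j*(1/2) + 5*(1/5) = j/2 + 1 = 1 + j/2)
J = 3024 (J = 108*28 = 3024)
h(Z) = sqrt(24 + Z)
h(z(-6, 0)) - J = sqrt(24 + (1 + (1/2)*0)) - 1*3024 = sqrt(24 + (1 + 0)) - 3024 = sqrt(24 + 1) - 3024 = sqrt(25) - 3024 = 5 - 3024 = -3019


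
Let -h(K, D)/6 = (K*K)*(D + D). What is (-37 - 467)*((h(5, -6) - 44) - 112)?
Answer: -828576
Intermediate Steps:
h(K, D) = -12*D*K² (h(K, D) = -6*K*K*(D + D) = -6*K²*2*D = -12*D*K²)
(-37 - 467)*((h(5, -6) - 44) - 112) = (-37 - 467)*((-12*(-6)*5² - 44) - 112) = -504*((-12*(-6)*25 - 44) - 112) = -504*((1800 - 44) - 112) = -504*(1756 - 112) = -504*1644 = -828576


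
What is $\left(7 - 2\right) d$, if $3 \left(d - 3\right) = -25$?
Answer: $- \frac{80}{3} \approx -26.667$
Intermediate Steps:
$d = - \frac{16}{3}$ ($d = 3 + \frac{1}{3} \left(-25\right) = 3 - \frac{25}{3} = - \frac{16}{3} \approx -5.3333$)
$\left(7 - 2\right) d = \left(7 - 2\right) \left(- \frac{16}{3}\right) = 5 \left(- \frac{16}{3}\right) = - \frac{80}{3}$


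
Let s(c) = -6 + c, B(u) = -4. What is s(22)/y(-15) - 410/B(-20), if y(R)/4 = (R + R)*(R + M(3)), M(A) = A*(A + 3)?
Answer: 9221/90 ≈ 102.46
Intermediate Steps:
M(A) = A*(3 + A)
y(R) = 8*R*(18 + R) (y(R) = 4*((R + R)*(R + 3*(3 + 3))) = 4*((2*R)*(R + 3*6)) = 4*((2*R)*(R + 18)) = 4*((2*R)*(18 + R)) = 4*(2*R*(18 + R)) = 8*R*(18 + R))
s(22)/y(-15) - 410/B(-20) = (-6 + 22)/((8*(-15)*(18 - 15))) - 410/(-4) = 16/((8*(-15)*3)) - 410*(-1/4) = 16/(-360) + 205/2 = 16*(-1/360) + 205/2 = -2/45 + 205/2 = 9221/90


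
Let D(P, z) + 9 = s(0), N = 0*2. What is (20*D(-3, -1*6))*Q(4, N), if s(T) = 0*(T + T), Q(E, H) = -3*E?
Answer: 2160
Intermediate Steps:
N = 0
s(T) = 0 (s(T) = 0*(2*T) = 0)
D(P, z) = -9 (D(P, z) = -9 + 0 = -9)
(20*D(-3, -1*6))*Q(4, N) = (20*(-9))*(-3*4) = -180*(-12) = 2160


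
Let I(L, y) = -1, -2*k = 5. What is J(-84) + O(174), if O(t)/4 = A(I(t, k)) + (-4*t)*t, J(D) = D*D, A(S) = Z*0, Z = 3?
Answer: -477360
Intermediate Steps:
k = -5/2 (k = -½*5 = -5/2 ≈ -2.5000)
A(S) = 0 (A(S) = 3*0 = 0)
J(D) = D²
O(t) = -16*t² (O(t) = 4*(0 + (-4*t)*t) = 4*(0 - 4*t²) = 4*(-4*t²) = -16*t²)
J(-84) + O(174) = (-84)² - 16*174² = 7056 - 16*30276 = 7056 - 484416 = -477360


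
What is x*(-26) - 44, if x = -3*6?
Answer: 424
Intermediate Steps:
x = -18
x*(-26) - 44 = -18*(-26) - 44 = 468 - 44 = 424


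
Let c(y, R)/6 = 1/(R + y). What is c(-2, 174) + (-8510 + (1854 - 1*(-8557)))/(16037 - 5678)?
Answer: 194563/890874 ≈ 0.21840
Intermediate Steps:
c(y, R) = 6/(R + y)
c(-2, 174) + (-8510 + (1854 - 1*(-8557)))/(16037 - 5678) = 6/(174 - 2) + (-8510 + (1854 - 1*(-8557)))/(16037 - 5678) = 6/172 + (-8510 + (1854 + 8557))/10359 = 6*(1/172) + (-8510 + 10411)*(1/10359) = 3/86 + 1901*(1/10359) = 3/86 + 1901/10359 = 194563/890874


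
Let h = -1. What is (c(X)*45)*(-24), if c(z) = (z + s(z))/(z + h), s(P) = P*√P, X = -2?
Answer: -720 - 720*I*√2 ≈ -720.0 - 1018.2*I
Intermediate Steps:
s(P) = P^(3/2)
c(z) = (z + z^(3/2))/(-1 + z) (c(z) = (z + z^(3/2))/(z - 1) = (z + z^(3/2))/(-1 + z))
(c(X)*45)*(-24) = (((-2 + (-2)^(3/2))/(-1 - 2))*45)*(-24) = (((-2 - 2*I*√2)/(-3))*45)*(-24) = (-(-2 - 2*I*√2)/3*45)*(-24) = ((⅔ + 2*I*√2/3)*45)*(-24) = (30 + 30*I*√2)*(-24) = -720 - 720*I*√2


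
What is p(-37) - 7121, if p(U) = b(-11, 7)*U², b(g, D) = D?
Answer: 2462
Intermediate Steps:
p(U) = 7*U²
p(-37) - 7121 = 7*(-37)² - 7121 = 7*1369 - 7121 = 9583 - 7121 = 2462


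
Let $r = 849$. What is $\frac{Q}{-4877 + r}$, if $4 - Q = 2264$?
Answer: $\frac{565}{1007} \approx 0.56107$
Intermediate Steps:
$Q = -2260$ ($Q = 4 - 2264 = -2260$)
$\frac{Q}{-4877 + r} = - \frac{2260}{-4877 + 849} = - \frac{2260}{-4028} = \left(-2260\right) \left(- \frac{1}{4028}\right) = \frac{565}{1007}$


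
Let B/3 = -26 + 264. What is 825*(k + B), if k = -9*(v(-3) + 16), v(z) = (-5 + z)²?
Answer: -4950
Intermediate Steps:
B = 714 (B = 3*(-26 + 264) = 3*238 = 714)
k = -720 (k = -9*((-5 - 3)² + 16) = -9*((-8)² + 16) = -9*(64 + 16) = -9*80 = -720)
825*(k + B) = 825*(-720 + 714) = 825*(-6) = -4950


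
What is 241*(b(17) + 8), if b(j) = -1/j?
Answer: 32535/17 ≈ 1913.8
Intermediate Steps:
241*(b(17) + 8) = 241*(-1/17 + 8) = 241*(135/17) = 32535/17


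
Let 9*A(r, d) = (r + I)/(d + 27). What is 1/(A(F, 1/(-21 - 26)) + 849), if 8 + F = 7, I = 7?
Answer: 1902/1614845 ≈ 0.0011778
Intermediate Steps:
F = -1 (F = -8 + 7 = -1)
A(r, d) = (7 + r)/(9*(27 + d)) (A(r, d) = ((r + 7)/(d + 27))/9 = ((7 + r)/(27 + d))/9 = (7 + r)/(9*(27 + d)))
1/(A(F, 1/(-21 - 26)) + 849) = 1/((7 - 1)/(9*(27 + 1/(-21 - 26))) + 849) = 1/((⅑)*6/(27 + 1/(-47)) + 849) = 1/((⅑)*6/(27 - 1/47) + 849) = 1/((⅑)*6/(1268/47) + 849) = 1/((⅑)*(47/1268)*6 + 849) = 1/(47/1902 + 849) = 1/(1614845/1902) = 1902/1614845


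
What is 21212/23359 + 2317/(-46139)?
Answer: 924577665/1077760901 ≈ 0.85787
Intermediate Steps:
21212/23359 + 2317/(-46139) = 21212*(1/23359) + 2317*(-1/46139) = 21212/23359 - 2317/46139 = 924577665/1077760901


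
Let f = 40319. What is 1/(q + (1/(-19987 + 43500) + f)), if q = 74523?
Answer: 23513/2700279947 ≈ 8.7076e-6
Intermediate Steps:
1/(q + (1/(-19987 + 43500) + f)) = 1/(74523 + (1/(-19987 + 43500) + 40319)) = 1/(74523 + (1/23513 + 40319)) = 1/(74523 + 948020648/23513) = 1/(2700279947/23513) = 23513/2700279947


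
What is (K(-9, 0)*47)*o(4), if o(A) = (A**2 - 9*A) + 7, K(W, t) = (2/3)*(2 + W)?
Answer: 8554/3 ≈ 2851.3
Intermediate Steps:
K(W, t) = 4/3 + 2*W/3 (K(W, t) = (2*(1/3))*(2 + W) = 2*(2 + W)/3 = 4/3 + 2*W/3)
o(A) = 7 + A**2 - 9*A
(K(-9, 0)*47)*o(4) = ((4/3 + (2/3)*(-9))*47)*(7 + 4**2 - 9*4) = ((4/3 - 6)*47)*(7 + 16 - 36) = -14/3*47*(-13) = -658/3*(-13) = 8554/3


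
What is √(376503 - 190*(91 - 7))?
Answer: √360543 ≈ 600.45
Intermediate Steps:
√(376503 - 190*(91 - 7)) = √(376503 - 190*84) = √(376503 - 15960) = √360543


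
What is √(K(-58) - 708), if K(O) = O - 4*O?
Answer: I*√534 ≈ 23.108*I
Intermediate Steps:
K(O) = -3*O
√(K(-58) - 708) = √(-3*(-58) - 708) = √(174 - 708) = √(-534) = I*√534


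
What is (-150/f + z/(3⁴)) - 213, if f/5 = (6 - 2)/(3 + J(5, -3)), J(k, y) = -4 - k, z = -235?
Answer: -13843/81 ≈ -170.90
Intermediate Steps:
f = -10/3 (f = 5*((6 - 2)/(3 + (-4 - 1*5))) = 5*(4/(3 + (-4 - 5))) = 5*(4/(3 - 9)) = 5*(4/(-6)) = 5*(-⅙*4) = 5*(-⅔) = -10/3 ≈ -3.3333)
(-150/f + z/(3⁴)) - 213 = (-150/(-10/3) - 235/(3⁴)) - 213 = (-150*(-3/10) - 235/81) - 213 = (45 - 235*1/81) - 213 = (45 - 235/81) - 213 = 3410/81 - 213 = -13843/81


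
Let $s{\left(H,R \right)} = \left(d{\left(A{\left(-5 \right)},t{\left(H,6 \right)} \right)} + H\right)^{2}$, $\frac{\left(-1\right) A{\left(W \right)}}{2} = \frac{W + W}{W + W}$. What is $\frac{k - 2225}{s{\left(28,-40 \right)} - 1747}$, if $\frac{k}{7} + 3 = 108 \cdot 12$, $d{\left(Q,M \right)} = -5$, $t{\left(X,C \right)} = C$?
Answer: $- \frac{3413}{609} \approx -5.6043$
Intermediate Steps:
$A{\left(W \right)} = -2$ ($A{\left(W \right)} = - 2 \frac{W + W}{W + W} = - 2 \frac{2 W}{2 W} = - 2 \cdot 2 W \frac{1}{2 W} = \left(-2\right) 1 = -2$)
$k = 9051$ ($k = -21 + 7 \cdot 108 \cdot 12 = -21 + 7 \cdot 1296 = -21 + 9072 = 9051$)
$s{\left(H,R \right)} = \left(-5 + H\right)^{2}$
$\frac{k - 2225}{s{\left(28,-40 \right)} - 1747} = \frac{9051 - 2225}{\left(-5 + 28\right)^{2} - 1747} = \frac{6826}{23^{2} - 1747} = \frac{6826}{529 - 1747} = \frac{6826}{-1218} = 6826 \left(- \frac{1}{1218}\right) = - \frac{3413}{609}$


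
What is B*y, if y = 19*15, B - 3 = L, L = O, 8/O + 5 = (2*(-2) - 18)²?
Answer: 411825/479 ≈ 859.76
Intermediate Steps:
O = 8/479 (O = 8/(-5 + (2*(-2) - 18)²) = 8/(-5 + (-4 - 18)²) = 8/(-5 + (-22)²) = 8/(-5 + 484) = 8/479 ≈ 0.016701)
L = 8/479 ≈ 0.016701
B = 1445/479 (B = 3 + 8/479 = 1445/479 ≈ 3.0167)
y = 285
B*y = (1445/479)*285 = 411825/479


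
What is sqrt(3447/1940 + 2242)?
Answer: sqrt(2111169595)/970 ≈ 47.369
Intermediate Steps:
sqrt(3447/1940 + 2242) = sqrt(4352927/1940) = sqrt(2111169595)/970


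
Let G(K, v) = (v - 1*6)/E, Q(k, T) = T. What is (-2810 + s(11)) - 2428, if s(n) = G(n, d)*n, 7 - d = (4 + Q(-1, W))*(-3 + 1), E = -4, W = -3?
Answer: -20985/4 ≈ -5246.3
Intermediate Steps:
d = 9 (d = 7 - (4 - 3)*(-3 + 1) = 7 - (-2) = 7 - 1*(-2) = 7 + 2 = 9)
G(K, v) = 3/2 - v/4 (G(K, v) = (v - 1*6)/(-4) = (v - 6)*(-¼) = (-6 + v)*(-¼) = 3/2 - v/4)
s(n) = -3*n/4 (s(n) = (3/2 - ¼*9)*n = (3/2 - 9/4)*n = -3*n/4)
(-2810 + s(11)) - 2428 = (-2810 - ¾*11) - 2428 = (-2810 - 33/4) - 2428 = -11273/4 - 2428 = -20985/4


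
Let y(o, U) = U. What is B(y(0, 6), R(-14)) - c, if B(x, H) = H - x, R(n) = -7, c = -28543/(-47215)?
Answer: -642338/47215 ≈ -13.605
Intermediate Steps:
c = 28543/47215 (c = -28543*(-1/47215) = 28543/47215 ≈ 0.60453)
B(y(0, 6), R(-14)) - c = (-7 - 1*6) - 1*28543/47215 = (-7 - 6) - 28543/47215 = -13 - 28543/47215 = -642338/47215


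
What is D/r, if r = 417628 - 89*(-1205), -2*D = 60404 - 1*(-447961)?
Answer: -508365/1049746 ≈ -0.48427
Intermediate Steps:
D = -508365/2 (D = -(60404 - 1*(-447961))/2 = -(60404 + 447961)/2 = -½*508365 = -508365/2 ≈ -2.5418e+5)
r = 524873 (r = 417628 - 1*(-107245) = 417628 + 107245 = 524873)
D/r = -508365/2/524873 = -508365/2*1/524873 = -508365/1049746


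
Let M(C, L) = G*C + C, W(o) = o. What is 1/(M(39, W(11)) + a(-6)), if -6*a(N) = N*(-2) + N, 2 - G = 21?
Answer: -1/703 ≈ -0.0014225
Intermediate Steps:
G = -19 (G = 2 - 1*21 = 2 - 21 = -19)
a(N) = N/6 (a(N) = -(N*(-2) + N)/6 = -(-2*N + N)/6 = -(-1)*N/6 = N/6)
M(C, L) = -18*C (M(C, L) = -19*C + C = -18*C)
1/(M(39, W(11)) + a(-6)) = 1/(-18*39 + (⅙)*(-6)) = 1/(-702 - 1) = 1/(-703) = -1/703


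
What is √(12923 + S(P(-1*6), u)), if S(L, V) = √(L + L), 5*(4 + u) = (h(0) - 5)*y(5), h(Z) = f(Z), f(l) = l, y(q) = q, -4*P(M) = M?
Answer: √(12923 + √3) ≈ 113.69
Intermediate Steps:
P(M) = -M/4
h(Z) = Z
u = -9 (u = -4 + ((0 - 5)*5)/5 = -4 + (-5*5)/5 = -4 + (⅕)*(-25) = -4 - 5 = -9)
S(L, V) = √2*√L (S(L, V) = √(2*L) = √2*√L)
√(12923 + S(P(-1*6), u)) = √(12923 + √2*√(-(-1)*6/4)) = √(12923 + √2*√(-¼*(-6))) = √(12923 + √2*√(3/2)) = √(12923 + √2*(√6/2)) = √(12923 + √3)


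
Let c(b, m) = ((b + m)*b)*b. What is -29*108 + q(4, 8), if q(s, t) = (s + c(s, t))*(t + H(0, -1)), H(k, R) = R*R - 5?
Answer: -2348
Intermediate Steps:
H(k, R) = -5 + R² (H(k, R) = R² - 5 = -5 + R²)
c(b, m) = b²*(b + m) (c(b, m) = (b*(b + m))*b = b²*(b + m))
q(s, t) = (-4 + t)*(s + s²*(s + t)) (q(s, t) = (s + s²*(s + t))*(t + (-5 + (-1)²)) = (s + s²*(s + t))*(t + (-5 + 1)) = (s + s²*(s + t))*(t - 4) = (s + s²*(s + t))*(-4 + t) = (-4 + t)*(s + s²*(s + t)))
-29*108 + q(4, 8) = -29*108 + 4*(-4 + 8 - 4*4*(4 + 8) + 4*8*(4 + 8)) = -3132 + 4*(-4 + 8 - 4*4*12 + 4*8*12) = -3132 + 4*(-4 + 8 - 192 + 384) = -3132 + 4*196 = -3132 + 784 = -2348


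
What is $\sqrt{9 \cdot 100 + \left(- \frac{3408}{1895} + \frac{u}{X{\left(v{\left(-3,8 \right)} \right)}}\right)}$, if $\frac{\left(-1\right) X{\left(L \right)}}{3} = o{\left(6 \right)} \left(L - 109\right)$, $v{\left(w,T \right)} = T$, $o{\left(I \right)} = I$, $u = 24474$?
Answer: $\frac{\sqrt{300564936256485}}{574185} \approx 30.194$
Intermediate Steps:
$X{\left(L \right)} = 1962 - 18 L$ ($X{\left(L \right)} = - 3 \cdot 6 \left(L - 109\right) = - 3 \cdot 6 \left(-109 + L\right) = - 3 \left(-654 + 6 L\right) = 1962 - 18 L$)
$\sqrt{9 \cdot 100 + \left(- \frac{3408}{1895} + \frac{u}{X{\left(v{\left(-3,8 \right)} \right)}}\right)} = \sqrt{9 \cdot 100 + \left(- \frac{3408}{1895} + \frac{24474}{1962 - 144}\right)} = \sqrt{900 + \left(\left(-3408\right) \frac{1}{1895} + \frac{24474}{1962 - 144}\right)} = \sqrt{900 - \left(\frac{3408}{1895} - \frac{24474}{1818}\right)} = \sqrt{900 + \left(- \frac{3408}{1895} + 24474 \cdot \frac{1}{1818}\right)} = \sqrt{900 + \left(- \frac{3408}{1895} + \frac{4079}{303}\right)} = \sqrt{900 + \frac{6697081}{574185}} = \sqrt{\frac{523463581}{574185}} = \frac{\sqrt{300564936256485}}{574185}$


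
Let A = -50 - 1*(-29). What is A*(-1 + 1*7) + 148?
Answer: 22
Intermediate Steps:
A = -21 (A = -50 + 29 = -21)
A*(-1 + 1*7) + 148 = -21*(-1 + 1*7) + 148 = -21*(-1 + 7) + 148 = -21*6 + 148 = -126 + 148 = 22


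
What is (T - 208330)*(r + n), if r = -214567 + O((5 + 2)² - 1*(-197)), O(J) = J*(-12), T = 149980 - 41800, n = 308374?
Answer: -9099128250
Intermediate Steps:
T = 108180
O(J) = -12*J
r = -217519 (r = -214567 - 12*((5 + 2)² - 1*(-197)) = -214567 - 12*(7² + 197) = -214567 - 12*(49 + 197) = -214567 - 12*246 = -214567 - 2952 = -217519)
(T - 208330)*(r + n) = (108180 - 208330)*(-217519 + 308374) = -100150*90855 = -9099128250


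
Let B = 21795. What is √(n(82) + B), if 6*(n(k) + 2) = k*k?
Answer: √206223/3 ≈ 151.37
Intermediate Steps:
n(k) = -2 + k²/6 (n(k) = -2 + (k*k)/6 = -2 + k²/6)
√(n(82) + B) = √((-2 + (⅙)*82²) + 21795) = √((-2 + (⅙)*6724) + 21795) = √((-2 + 3362/3) + 21795) = √(3356/3 + 21795) = √(68741/3) = √206223/3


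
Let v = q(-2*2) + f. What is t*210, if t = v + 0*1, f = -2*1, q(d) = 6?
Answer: 840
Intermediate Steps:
f = -2
v = 4 (v = 6 - 2 = 4)
t = 4 (t = 4 + 0*1 = 4 + 0 = 4)
t*210 = 4*210 = 840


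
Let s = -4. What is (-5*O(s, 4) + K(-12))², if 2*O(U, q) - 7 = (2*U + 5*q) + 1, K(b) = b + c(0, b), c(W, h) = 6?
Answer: 3136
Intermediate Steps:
K(b) = 6 + b (K(b) = b + 6 = 6 + b)
O(U, q) = 4 + U + 5*q/2 (O(U, q) = 7/2 + ((2*U + 5*q) + 1)/2 = 7/2 + (1 + 2*U + 5*q)/2 = 7/2 + (½ + U + 5*q/2) = 4 + U + 5*q/2)
(-5*O(s, 4) + K(-12))² = (-5*(4 - 4 + (5/2)*4) + (6 - 12))² = (-5*(4 - 4 + 10) - 6)² = (-5*10 - 6)² = (-50 - 6)² = (-56)² = 3136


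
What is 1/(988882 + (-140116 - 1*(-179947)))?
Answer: 1/1028713 ≈ 9.7209e-7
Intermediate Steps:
1/(988882 + (-140116 - 1*(-179947))) = 1/(988882 + (-140116 + 179947)) = 1/(988882 + 39831) = 1/1028713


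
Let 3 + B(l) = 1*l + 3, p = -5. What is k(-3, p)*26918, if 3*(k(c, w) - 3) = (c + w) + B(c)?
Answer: -53836/3 ≈ -17945.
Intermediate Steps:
B(l) = l (B(l) = -3 + (1*l + 3) = -3 + (l + 3) = -3 + (3 + l) = l)
k(c, w) = 3 + w/3 + 2*c/3 (k(c, w) = 3 + ((c + w) + c)/3 = 3 + (w + 2*c)/3 = 3 + (w/3 + 2*c/3) = 3 + w/3 + 2*c/3)
k(-3, p)*26918 = (3 + (1/3)*(-5) + (2/3)*(-3))*26918 = (3 - 5/3 - 2)*26918 = -2/3*26918 = -53836/3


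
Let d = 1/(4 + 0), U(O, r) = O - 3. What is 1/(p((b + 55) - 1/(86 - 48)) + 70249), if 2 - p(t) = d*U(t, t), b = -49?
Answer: 152/10678039 ≈ 1.4235e-5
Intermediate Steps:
U(O, r) = -3 + O
d = ¼ (d = 1/4 = ¼ ≈ 0.25000)
p(t) = 11/4 - t/4 (p(t) = 2 - (-3 + t)/4 = 2 - (-¾ + t/4) = 2 + (¾ - t/4) = 11/4 - t/4)
1/(p((b + 55) - 1/(86 - 48)) + 70249) = 1/((11/4 - ((-49 + 55) - 1/(86 - 48))/4) + 70249) = 1/((11/4 - (6 - 1/38)/4) + 70249) = 1/((11/4 - ¼*227/38) + 70249) = 1/((11/4 - 227/152) + 70249) = 1/(191/152 + 70249) = 1/(10678039/152) = 152/10678039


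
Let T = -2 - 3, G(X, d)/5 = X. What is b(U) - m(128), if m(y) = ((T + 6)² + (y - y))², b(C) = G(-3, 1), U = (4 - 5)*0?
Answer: -16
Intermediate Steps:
G(X, d) = 5*X
U = 0 (U = -1*0 = 0)
b(C) = -15 (b(C) = 5*(-3) = -15)
T = -5
m(y) = 1 (m(y) = ((-5 + 6)² + (y - y))² = (1² + 0)² = (1 + 0)² = 1² = 1)
b(U) - m(128) = -15 - 1*1 = -15 - 1 = -16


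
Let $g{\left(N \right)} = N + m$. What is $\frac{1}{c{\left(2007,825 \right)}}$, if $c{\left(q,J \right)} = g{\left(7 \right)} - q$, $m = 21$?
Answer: $- \frac{1}{1979} \approx -0.00050531$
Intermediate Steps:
$g{\left(N \right)} = 21 + N$ ($g{\left(N \right)} = N + 21 = 21 + N$)
$c{\left(q,J \right)} = 28 - q$ ($c{\left(q,J \right)} = \left(21 + 7\right) - q = 28 - q$)
$\frac{1}{c{\left(2007,825 \right)}} = \frac{1}{28 - 2007} = \frac{1}{-1979} = - \frac{1}{1979}$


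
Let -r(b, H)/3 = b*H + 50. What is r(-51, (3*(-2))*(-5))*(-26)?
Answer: -115440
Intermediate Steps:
r(b, H) = -150 - 3*H*b (r(b, H) = -3*(b*H + 50) = -3*(H*b + 50) = -3*(50 + H*b) = -150 - 3*H*b)
r(-51, (3*(-2))*(-5))*(-26) = (-150 - 3*(3*(-2))*(-5)*(-51))*(-26) = (-150 - 3*(-6*(-5))*(-51))*(-26) = (-150 - 3*30*(-51))*(-26) = (-150 + 4590)*(-26) = 4440*(-26) = -115440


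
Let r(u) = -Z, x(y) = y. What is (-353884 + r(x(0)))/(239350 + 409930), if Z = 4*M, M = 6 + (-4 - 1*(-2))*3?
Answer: -88471/162320 ≈ -0.54504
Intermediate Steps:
M = 0 (M = 6 + (-4 + 2)*3 = 6 - 2*3 = 6 - 6 = 0)
Z = 0 (Z = 4*0 = 0)
r(u) = 0 (r(u) = -1*0 = 0)
(-353884 + r(x(0)))/(239350 + 409930) = (-353884 + 0)/(239350 + 409930) = -353884/649280 = -353884*1/649280 = -88471/162320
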